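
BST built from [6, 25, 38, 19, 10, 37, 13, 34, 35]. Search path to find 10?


BST root = 6
Search for 10: compare at each node
Path: [6, 25, 19, 10]


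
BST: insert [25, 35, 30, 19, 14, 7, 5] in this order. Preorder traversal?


Root = 25; build tree by BST insertion.
Preorder traversal: [25, 19, 14, 7, 5, 35, 30]


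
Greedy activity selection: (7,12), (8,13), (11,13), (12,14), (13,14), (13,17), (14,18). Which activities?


Greedy: pick earliest-ending, then skip overlaps.
Selected (3 activities): [(7, 12), (12, 14), (14, 18)]


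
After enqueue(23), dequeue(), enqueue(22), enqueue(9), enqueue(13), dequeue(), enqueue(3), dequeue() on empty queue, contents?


enqueue(23) -> [23]
dequeue() returns 23 -> []
enqueue(22) -> [22]
enqueue(9) -> [22, 9]
enqueue(13) -> [22, 9, 13]
dequeue() returns 22 -> [9, 13]
enqueue(3) -> [9, 13, 3]
dequeue() returns 9 -> [13, 3]
Final queue (front to back): [13, 3]


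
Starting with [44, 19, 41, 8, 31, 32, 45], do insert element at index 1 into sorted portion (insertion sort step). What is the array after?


After one pass: [19, 44, 41, 8, 31, 32, 45]


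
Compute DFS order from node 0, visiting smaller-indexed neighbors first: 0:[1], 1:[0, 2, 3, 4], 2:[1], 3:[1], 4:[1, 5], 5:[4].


DFS stack-based: start with [0]
Visit order: [0, 1, 2, 3, 4, 5]


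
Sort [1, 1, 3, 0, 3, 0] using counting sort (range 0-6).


Count array: [2, 2, 0, 2, 0, 0, 0]
Reconstruct: [0, 0, 1, 1, 3, 3]


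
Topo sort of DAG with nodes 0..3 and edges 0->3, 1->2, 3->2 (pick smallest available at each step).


Kahn's algorithm, process smallest node first
Order: [0, 1, 3, 2]


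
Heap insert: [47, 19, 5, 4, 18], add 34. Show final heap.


Append 34: [47, 19, 5, 4, 18, 34]
Bubble up: swap idx 5(34) with idx 2(5)
Result: [47, 19, 34, 4, 18, 5]


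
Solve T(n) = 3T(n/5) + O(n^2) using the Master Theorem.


a=3, b=5, c=2. log_5(3)=0.683 < c=2. Case 3: O(n^c) = O(n^2)
Complexity: O(n^2)


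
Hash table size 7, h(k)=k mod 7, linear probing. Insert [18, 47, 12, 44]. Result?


Insertions: 18->slot 4; 47->slot 5; 12->slot 6; 44->slot 2
Table: [None, None, 44, None, 18, 47, 12]


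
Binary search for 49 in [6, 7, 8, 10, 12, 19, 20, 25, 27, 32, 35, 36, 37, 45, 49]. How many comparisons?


Search for 49:
[0,14] mid=7 arr[7]=25
[8,14] mid=11 arr[11]=36
[12,14] mid=13 arr[13]=45
[14,14] mid=14 arr[14]=49
Total: 4 comparisons


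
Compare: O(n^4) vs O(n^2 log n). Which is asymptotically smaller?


n^2 log n grows slower than quartic
O(n^2 log n) is asymptotically smaller; O(n^4) grows faster


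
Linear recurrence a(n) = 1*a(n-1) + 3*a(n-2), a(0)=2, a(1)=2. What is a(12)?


Build bottom-up:
...a(10)=5366, a(11)=12320, a(12)=1*12320+3*5366=28418


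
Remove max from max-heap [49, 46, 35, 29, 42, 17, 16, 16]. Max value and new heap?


Max = 49
Replace root with last, heapify down
Resulting heap: [46, 42, 35, 29, 16, 17, 16]


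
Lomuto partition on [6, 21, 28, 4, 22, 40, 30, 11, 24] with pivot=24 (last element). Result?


Elements <= 24 go left of pivot.
Result: [6, 21, 4, 22, 11, 24, 30, 28, 40], pivot at index 5


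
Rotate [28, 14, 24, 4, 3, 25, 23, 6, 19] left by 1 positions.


Left rotate by 1: [14, 24, 4, 3, 25, 23, 6, 19, 28]


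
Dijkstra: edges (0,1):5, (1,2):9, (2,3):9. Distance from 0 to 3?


Dijkstra from 0:
Distances: {0: 0, 1: 5, 2: 14, 3: 23}
Shortest distance to 3 = 23, path = [0, 1, 2, 3]


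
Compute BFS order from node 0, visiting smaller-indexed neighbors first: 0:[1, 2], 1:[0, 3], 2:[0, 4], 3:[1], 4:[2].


BFS queue: start with [0]
Visit order: [0, 1, 2, 3, 4]


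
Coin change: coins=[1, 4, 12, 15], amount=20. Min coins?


dp[0]=0; dp[i]=1+min(dp[i-c] for c in coins)
...dp[15]=1, dp[16]=2, dp[17]=3, dp[18]=4, dp[19]=2, dp[20]=3
Minimum coins for 20 = 3


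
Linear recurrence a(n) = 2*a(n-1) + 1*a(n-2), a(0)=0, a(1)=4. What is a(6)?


Build bottom-up:
...a(4)=48, a(5)=116, a(6)=2*116+1*48=280


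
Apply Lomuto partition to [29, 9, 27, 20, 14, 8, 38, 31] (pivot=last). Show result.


Elements <= 31 go left of pivot.
Result: [29, 9, 27, 20, 14, 8, 31, 38], pivot at index 6


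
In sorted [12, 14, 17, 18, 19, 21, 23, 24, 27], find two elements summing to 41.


Two pointers: lo=0, hi=8
Found pair: (14, 27) summing to 41


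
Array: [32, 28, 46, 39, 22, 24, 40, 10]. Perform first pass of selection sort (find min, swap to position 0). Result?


After one pass: [10, 28, 46, 39, 22, 24, 40, 32]


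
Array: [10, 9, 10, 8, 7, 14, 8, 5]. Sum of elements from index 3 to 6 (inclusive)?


Prefix sums: [0, 10, 19, 29, 37, 44, 58, 66, 71]
Sum[3..6] = prefix[7] - prefix[3] = 66 - 29 = 37


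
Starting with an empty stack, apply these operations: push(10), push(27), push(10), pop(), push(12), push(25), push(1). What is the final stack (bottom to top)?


push(10) -> [10]
push(27) -> [10, 27]
push(10) -> [10, 27, 10]
pop() returns 10 -> [10, 27]
push(12) -> [10, 27, 12]
push(25) -> [10, 27, 12, 25]
push(1) -> [10, 27, 12, 25, 1]
Final stack (bottom to top): [10, 27, 12, 25, 1]


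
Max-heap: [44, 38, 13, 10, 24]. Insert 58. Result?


Append 58: [44, 38, 13, 10, 24, 58]
Bubble up: swap idx 5(58) with idx 2(13); swap idx 2(58) with idx 0(44)
Result: [58, 38, 44, 10, 24, 13]


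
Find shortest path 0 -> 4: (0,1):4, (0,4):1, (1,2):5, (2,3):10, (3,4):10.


Dijkstra from 0:
Distances: {0: 0, 1: 4, 2: 9, 3: 11, 4: 1}
Shortest distance to 4 = 1, path = [0, 4]


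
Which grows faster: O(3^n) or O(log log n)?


double-logarithmic grows slower than exponential (base 3)
O(log log n) is asymptotically smaller; O(3^n) grows faster


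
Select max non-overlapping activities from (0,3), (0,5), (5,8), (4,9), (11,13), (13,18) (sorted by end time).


Greedy: pick earliest-ending, then skip overlaps.
Selected (4 activities): [(0, 3), (5, 8), (11, 13), (13, 18)]


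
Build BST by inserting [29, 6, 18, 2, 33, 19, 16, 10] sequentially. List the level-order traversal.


Root = 29; build tree by BST insertion.
Level-Order traversal: [29, 6, 33, 2, 18, 16, 19, 10]


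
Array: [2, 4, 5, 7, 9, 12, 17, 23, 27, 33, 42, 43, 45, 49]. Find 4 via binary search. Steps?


Search for 4:
[0,13] mid=6 arr[6]=17
[0,5] mid=2 arr[2]=5
[0,1] mid=0 arr[0]=2
[1,1] mid=1 arr[1]=4
Total: 4 comparisons


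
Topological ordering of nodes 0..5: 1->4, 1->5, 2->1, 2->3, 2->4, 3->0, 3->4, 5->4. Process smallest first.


Kahn's algorithm, process smallest node first
Order: [2, 1, 3, 0, 5, 4]


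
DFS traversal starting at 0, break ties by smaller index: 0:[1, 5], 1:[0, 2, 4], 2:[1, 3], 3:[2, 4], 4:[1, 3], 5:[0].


DFS stack-based: start with [0]
Visit order: [0, 1, 2, 3, 4, 5]


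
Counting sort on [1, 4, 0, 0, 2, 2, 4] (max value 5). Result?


Count array: [2, 1, 2, 0, 2, 0]
Reconstruct: [0, 0, 1, 2, 2, 4, 4]


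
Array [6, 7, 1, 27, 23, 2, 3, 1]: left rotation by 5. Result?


Left rotate by 5: [2, 3, 1, 6, 7, 1, 27, 23]


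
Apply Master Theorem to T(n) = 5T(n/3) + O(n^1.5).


a=5, b=3, c=1.5. log_3(5)=1.465 < c=1.5. Case 3: O(n^c) = O(n^1.500)
Complexity: O(n^1.500)


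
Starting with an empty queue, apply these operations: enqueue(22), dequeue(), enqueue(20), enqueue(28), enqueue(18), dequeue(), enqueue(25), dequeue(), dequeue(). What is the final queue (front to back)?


enqueue(22) -> [22]
dequeue() returns 22 -> []
enqueue(20) -> [20]
enqueue(28) -> [20, 28]
enqueue(18) -> [20, 28, 18]
dequeue() returns 20 -> [28, 18]
enqueue(25) -> [28, 18, 25]
dequeue() returns 28 -> [18, 25]
dequeue() returns 18 -> [25]
Final queue (front to back): [25]


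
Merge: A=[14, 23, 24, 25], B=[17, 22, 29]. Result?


Compare heads, take smaller each step.
Merged: [14, 17, 22, 23, 24, 25, 29]


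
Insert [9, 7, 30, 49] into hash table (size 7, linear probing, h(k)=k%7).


Insertions: 9->slot 2; 7->slot 0; 30->slot 3; 49->slot 1
Table: [7, 49, 9, 30, None, None, None]


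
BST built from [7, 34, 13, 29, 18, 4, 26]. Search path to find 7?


BST root = 7
Search for 7: compare at each node
Path: [7]


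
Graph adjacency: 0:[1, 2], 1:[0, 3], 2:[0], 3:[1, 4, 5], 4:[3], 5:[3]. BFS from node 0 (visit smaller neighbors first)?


BFS queue: start with [0]
Visit order: [0, 1, 2, 3, 4, 5]


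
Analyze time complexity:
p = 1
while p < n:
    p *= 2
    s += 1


Per nesting level: O(log n) = O(log n)
Complexity: O(log n)


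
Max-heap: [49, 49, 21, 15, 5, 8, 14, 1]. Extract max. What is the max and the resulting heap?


Max = 49
Replace root with last, heapify down
Resulting heap: [49, 15, 21, 1, 5, 8, 14]


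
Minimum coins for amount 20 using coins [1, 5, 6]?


dp[0]=0; dp[i]=1+min(dp[i-c] for c in coins)
...dp[15]=3, dp[16]=3, dp[17]=3, dp[18]=3, dp[19]=4, dp[20]=4
Minimum coins for 20 = 4


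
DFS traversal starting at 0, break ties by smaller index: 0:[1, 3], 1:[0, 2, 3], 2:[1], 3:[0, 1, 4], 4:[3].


DFS stack-based: start with [0]
Visit order: [0, 1, 2, 3, 4]


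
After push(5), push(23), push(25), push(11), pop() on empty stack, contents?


push(5) -> [5]
push(23) -> [5, 23]
push(25) -> [5, 23, 25]
push(11) -> [5, 23, 25, 11]
pop() returns 11 -> [5, 23, 25]
Final stack (bottom to top): [5, 23, 25]


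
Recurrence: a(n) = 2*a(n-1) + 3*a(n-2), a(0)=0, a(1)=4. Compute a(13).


Build bottom-up:
...a(11)=177148, a(12)=531440, a(13)=2*531440+3*177148=1594324


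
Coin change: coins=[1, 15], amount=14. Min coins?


dp[0]=0; dp[i]=1+min(dp[i-c] for c in coins)
...dp[9]=9, dp[10]=10, dp[11]=11, dp[12]=12, dp[13]=13, dp[14]=14
Minimum coins for 14 = 14


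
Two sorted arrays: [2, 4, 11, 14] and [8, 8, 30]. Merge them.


Compare heads, take smaller each step.
Merged: [2, 4, 8, 8, 11, 14, 30]


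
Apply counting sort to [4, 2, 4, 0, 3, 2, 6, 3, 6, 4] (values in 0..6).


Count array: [1, 0, 2, 2, 3, 0, 2]
Reconstruct: [0, 2, 2, 3, 3, 4, 4, 4, 6, 6]


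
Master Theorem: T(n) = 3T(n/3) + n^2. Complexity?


a=3, b=3, c=2. log_3(3)=1 < c=2. Case 3: O(n^c) = O(n^2)
Complexity: O(n^2)


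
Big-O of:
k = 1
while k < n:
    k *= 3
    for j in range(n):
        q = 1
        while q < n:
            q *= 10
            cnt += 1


Per nesting level: O(log n) * O(n) * O(log n) = O(n (log n)^2)
Complexity: O(n (log n)^2)


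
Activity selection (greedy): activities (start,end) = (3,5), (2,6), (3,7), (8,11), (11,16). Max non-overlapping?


Greedy: pick earliest-ending, then skip overlaps.
Selected (3 activities): [(3, 5), (8, 11), (11, 16)]


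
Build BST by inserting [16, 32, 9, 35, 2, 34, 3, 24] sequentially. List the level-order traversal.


Root = 16; build tree by BST insertion.
Level-Order traversal: [16, 9, 32, 2, 24, 35, 3, 34]


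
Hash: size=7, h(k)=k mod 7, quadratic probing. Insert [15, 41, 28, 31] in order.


Insertions: 15->slot 1; 41->slot 6; 28->slot 0; 31->slot 3
Table: [28, 15, None, 31, None, None, 41]


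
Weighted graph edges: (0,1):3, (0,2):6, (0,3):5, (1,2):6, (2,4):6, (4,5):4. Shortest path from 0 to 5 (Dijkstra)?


Dijkstra from 0:
Distances: {0: 0, 1: 3, 2: 6, 3: 5, 4: 12, 5: 16}
Shortest distance to 5 = 16, path = [0, 2, 4, 5]


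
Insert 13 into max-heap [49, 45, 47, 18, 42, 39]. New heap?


Append 13: [49, 45, 47, 18, 42, 39, 13]
Bubble up: no swaps needed
Result: [49, 45, 47, 18, 42, 39, 13]


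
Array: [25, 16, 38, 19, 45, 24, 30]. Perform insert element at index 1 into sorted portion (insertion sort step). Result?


After one pass: [16, 25, 38, 19, 45, 24, 30]


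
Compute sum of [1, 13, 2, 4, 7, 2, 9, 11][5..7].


Prefix sums: [0, 1, 14, 16, 20, 27, 29, 38, 49]
Sum[5..7] = prefix[8] - prefix[5] = 49 - 27 = 22


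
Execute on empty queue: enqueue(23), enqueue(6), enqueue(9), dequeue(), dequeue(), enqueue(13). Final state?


enqueue(23) -> [23]
enqueue(6) -> [23, 6]
enqueue(9) -> [23, 6, 9]
dequeue() returns 23 -> [6, 9]
dequeue() returns 6 -> [9]
enqueue(13) -> [9, 13]
Final queue (front to back): [9, 13]


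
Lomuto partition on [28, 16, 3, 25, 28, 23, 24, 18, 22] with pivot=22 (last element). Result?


Elements <= 22 go left of pivot.
Result: [16, 3, 18, 22, 28, 23, 24, 28, 25], pivot at index 3


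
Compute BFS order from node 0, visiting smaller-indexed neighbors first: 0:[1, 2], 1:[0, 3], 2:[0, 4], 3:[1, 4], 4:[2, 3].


BFS queue: start with [0]
Visit order: [0, 1, 2, 3, 4]


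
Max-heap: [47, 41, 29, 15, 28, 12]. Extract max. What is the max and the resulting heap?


Max = 47
Replace root with last, heapify down
Resulting heap: [41, 28, 29, 15, 12]


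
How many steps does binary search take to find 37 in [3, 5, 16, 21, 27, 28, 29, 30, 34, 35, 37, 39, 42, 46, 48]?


Search for 37:
[0,14] mid=7 arr[7]=30
[8,14] mid=11 arr[11]=39
[8,10] mid=9 arr[9]=35
[10,10] mid=10 arr[10]=37
Total: 4 comparisons


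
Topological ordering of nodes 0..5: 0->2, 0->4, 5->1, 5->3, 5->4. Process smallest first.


Kahn's algorithm, process smallest node first
Order: [0, 2, 5, 1, 3, 4]


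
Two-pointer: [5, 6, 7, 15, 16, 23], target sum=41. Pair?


Two pointers: lo=0, hi=5
No pair sums to 41


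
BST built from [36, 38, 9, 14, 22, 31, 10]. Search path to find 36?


BST root = 36
Search for 36: compare at each node
Path: [36]


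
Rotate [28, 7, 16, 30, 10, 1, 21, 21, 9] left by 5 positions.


Left rotate by 5: [1, 21, 21, 9, 28, 7, 16, 30, 10]


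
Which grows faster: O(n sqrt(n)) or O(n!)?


n^1.5 grows slower than factorial
O(n sqrt(n)) is asymptotically smaller; O(n!) grows faster


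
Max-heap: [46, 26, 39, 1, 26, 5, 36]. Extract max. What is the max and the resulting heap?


Max = 46
Replace root with last, heapify down
Resulting heap: [39, 26, 36, 1, 26, 5]


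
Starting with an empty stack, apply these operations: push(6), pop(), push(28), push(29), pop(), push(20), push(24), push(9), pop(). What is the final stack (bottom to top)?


push(6) -> [6]
pop() returns 6 -> []
push(28) -> [28]
push(29) -> [28, 29]
pop() returns 29 -> [28]
push(20) -> [28, 20]
push(24) -> [28, 20, 24]
push(9) -> [28, 20, 24, 9]
pop() returns 9 -> [28, 20, 24]
Final stack (bottom to top): [28, 20, 24]


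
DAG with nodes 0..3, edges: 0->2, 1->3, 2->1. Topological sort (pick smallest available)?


Kahn's algorithm, process smallest node first
Order: [0, 2, 1, 3]


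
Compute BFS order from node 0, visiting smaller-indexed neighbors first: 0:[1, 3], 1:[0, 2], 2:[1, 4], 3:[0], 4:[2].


BFS queue: start with [0]
Visit order: [0, 1, 3, 2, 4]


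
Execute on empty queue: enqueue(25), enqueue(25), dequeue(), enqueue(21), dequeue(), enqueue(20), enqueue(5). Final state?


enqueue(25) -> [25]
enqueue(25) -> [25, 25]
dequeue() returns 25 -> [25]
enqueue(21) -> [25, 21]
dequeue() returns 25 -> [21]
enqueue(20) -> [21, 20]
enqueue(5) -> [21, 20, 5]
Final queue (front to back): [21, 20, 5]


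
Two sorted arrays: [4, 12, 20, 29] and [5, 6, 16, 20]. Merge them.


Compare heads, take smaller each step.
Merged: [4, 5, 6, 12, 16, 20, 20, 29]


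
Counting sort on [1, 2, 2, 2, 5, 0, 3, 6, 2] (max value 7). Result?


Count array: [1, 1, 4, 1, 0, 1, 1, 0]
Reconstruct: [0, 1, 2, 2, 2, 2, 3, 5, 6]


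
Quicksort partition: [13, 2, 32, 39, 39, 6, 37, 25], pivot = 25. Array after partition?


Elements <= 25 go left of pivot.
Result: [13, 2, 6, 25, 39, 32, 37, 39], pivot at index 3


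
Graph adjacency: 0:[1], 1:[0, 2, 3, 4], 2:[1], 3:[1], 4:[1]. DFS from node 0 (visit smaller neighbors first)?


DFS stack-based: start with [0]
Visit order: [0, 1, 2, 3, 4]


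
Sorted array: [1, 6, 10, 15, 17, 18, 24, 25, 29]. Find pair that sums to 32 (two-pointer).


Two pointers: lo=0, hi=8
Found pair: (15, 17) summing to 32


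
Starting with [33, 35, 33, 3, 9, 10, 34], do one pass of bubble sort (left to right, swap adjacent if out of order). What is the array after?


After one pass: [33, 33, 3, 9, 10, 34, 35]


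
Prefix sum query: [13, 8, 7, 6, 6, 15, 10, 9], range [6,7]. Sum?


Prefix sums: [0, 13, 21, 28, 34, 40, 55, 65, 74]
Sum[6..7] = prefix[8] - prefix[6] = 74 - 55 = 19


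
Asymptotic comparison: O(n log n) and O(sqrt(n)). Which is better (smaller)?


sublinear grows slower than linearithmic
O(sqrt(n)) is asymptotically smaller; O(n log n) grows faster


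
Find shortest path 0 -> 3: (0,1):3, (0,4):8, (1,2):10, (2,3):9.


Dijkstra from 0:
Distances: {0: 0, 1: 3, 2: 13, 3: 22, 4: 8}
Shortest distance to 3 = 22, path = [0, 1, 2, 3]


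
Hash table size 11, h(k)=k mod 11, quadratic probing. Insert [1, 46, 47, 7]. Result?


Insertions: 1->slot 1; 46->slot 2; 47->slot 3; 7->slot 7
Table: [None, 1, 46, 47, None, None, None, 7, None, None, None]


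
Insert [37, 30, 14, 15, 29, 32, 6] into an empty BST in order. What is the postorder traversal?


Root = 37; build tree by BST insertion.
Postorder traversal: [6, 29, 15, 14, 32, 30, 37]


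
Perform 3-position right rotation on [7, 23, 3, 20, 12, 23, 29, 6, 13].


Right rotate by 3: [29, 6, 13, 7, 23, 3, 20, 12, 23]


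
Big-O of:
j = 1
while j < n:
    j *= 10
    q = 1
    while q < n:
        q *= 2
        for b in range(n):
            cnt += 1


Per nesting level: O(log n) * O(log n) * O(n) = O(n (log n)^2)
Complexity: O(n (log n)^2)


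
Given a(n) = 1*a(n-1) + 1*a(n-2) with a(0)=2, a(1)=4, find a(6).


Build bottom-up:
...a(4)=16, a(5)=26, a(6)=1*26+1*16=42


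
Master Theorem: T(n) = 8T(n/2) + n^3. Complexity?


a=8, b=2, c=3. log_2(8)=3 = c=3. Case 2: O(n^c log n) = O(n^3 log n)
Complexity: O(n^3 log n)


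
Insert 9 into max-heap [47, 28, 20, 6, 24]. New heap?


Append 9: [47, 28, 20, 6, 24, 9]
Bubble up: no swaps needed
Result: [47, 28, 20, 6, 24, 9]


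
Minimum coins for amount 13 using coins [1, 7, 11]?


dp[0]=0; dp[i]=1+min(dp[i-c] for c in coins)
...dp[8]=2, dp[9]=3, dp[10]=4, dp[11]=1, dp[12]=2, dp[13]=3
Minimum coins for 13 = 3


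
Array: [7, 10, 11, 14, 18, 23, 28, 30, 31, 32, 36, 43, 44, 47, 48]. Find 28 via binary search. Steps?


Search for 28:
[0,14] mid=7 arr[7]=30
[0,6] mid=3 arr[3]=14
[4,6] mid=5 arr[5]=23
[6,6] mid=6 arr[6]=28
Total: 4 comparisons


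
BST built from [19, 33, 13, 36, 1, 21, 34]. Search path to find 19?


BST root = 19
Search for 19: compare at each node
Path: [19]


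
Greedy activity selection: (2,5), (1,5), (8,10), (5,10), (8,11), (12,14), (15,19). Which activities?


Greedy: pick earliest-ending, then skip overlaps.
Selected (4 activities): [(2, 5), (8, 10), (12, 14), (15, 19)]


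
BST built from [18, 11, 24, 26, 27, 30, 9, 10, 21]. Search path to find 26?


BST root = 18
Search for 26: compare at each node
Path: [18, 24, 26]


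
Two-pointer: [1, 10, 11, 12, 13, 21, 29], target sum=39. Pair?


Two pointers: lo=0, hi=6
Found pair: (10, 29) summing to 39


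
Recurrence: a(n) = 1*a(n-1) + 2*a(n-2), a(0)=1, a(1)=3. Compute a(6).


Build bottom-up:
...a(4)=21, a(5)=43, a(6)=1*43+2*21=85


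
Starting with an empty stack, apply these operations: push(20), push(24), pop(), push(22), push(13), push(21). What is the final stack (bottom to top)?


push(20) -> [20]
push(24) -> [20, 24]
pop() returns 24 -> [20]
push(22) -> [20, 22]
push(13) -> [20, 22, 13]
push(21) -> [20, 22, 13, 21]
Final stack (bottom to top): [20, 22, 13, 21]


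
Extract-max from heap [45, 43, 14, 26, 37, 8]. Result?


Max = 45
Replace root with last, heapify down
Resulting heap: [43, 37, 14, 26, 8]


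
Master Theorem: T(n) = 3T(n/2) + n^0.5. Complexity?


a=3, b=2, c=0.5. log_2(3)=1.585 > c=0.5. Case 1: O(n^log_b(a)) = O(n^1.585)
Complexity: O(n^1.585)


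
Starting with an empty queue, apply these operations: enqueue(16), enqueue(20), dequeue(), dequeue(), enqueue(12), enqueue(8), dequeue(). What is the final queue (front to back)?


enqueue(16) -> [16]
enqueue(20) -> [16, 20]
dequeue() returns 16 -> [20]
dequeue() returns 20 -> []
enqueue(12) -> [12]
enqueue(8) -> [12, 8]
dequeue() returns 12 -> [8]
Final queue (front to back): [8]


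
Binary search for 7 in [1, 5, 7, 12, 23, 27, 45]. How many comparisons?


Search for 7:
[0,6] mid=3 arr[3]=12
[0,2] mid=1 arr[1]=5
[2,2] mid=2 arr[2]=7
Total: 3 comparisons


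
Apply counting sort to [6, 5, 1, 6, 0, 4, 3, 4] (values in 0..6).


Count array: [1, 1, 0, 1, 2, 1, 2]
Reconstruct: [0, 1, 3, 4, 4, 5, 6, 6]


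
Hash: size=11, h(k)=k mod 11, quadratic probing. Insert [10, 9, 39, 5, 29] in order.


Insertions: 10->slot 10; 9->slot 9; 39->slot 6; 5->slot 5; 29->slot 7
Table: [None, None, None, None, None, 5, 39, 29, None, 9, 10]


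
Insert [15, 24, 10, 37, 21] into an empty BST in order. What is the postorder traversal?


Root = 15; build tree by BST insertion.
Postorder traversal: [10, 21, 37, 24, 15]


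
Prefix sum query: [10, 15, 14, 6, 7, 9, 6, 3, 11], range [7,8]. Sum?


Prefix sums: [0, 10, 25, 39, 45, 52, 61, 67, 70, 81]
Sum[7..8] = prefix[9] - prefix[7] = 81 - 67 = 14


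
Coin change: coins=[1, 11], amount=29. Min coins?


dp[0]=0; dp[i]=1+min(dp[i-c] for c in coins)
...dp[24]=4, dp[25]=5, dp[26]=6, dp[27]=7, dp[28]=8, dp[29]=9
Minimum coins for 29 = 9


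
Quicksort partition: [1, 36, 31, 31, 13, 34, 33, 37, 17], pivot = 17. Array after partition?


Elements <= 17 go left of pivot.
Result: [1, 13, 17, 31, 36, 34, 33, 37, 31], pivot at index 2


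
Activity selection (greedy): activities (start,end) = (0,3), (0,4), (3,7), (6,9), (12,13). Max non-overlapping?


Greedy: pick earliest-ending, then skip overlaps.
Selected (3 activities): [(0, 3), (3, 7), (12, 13)]


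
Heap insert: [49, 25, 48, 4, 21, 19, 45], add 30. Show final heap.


Append 30: [49, 25, 48, 4, 21, 19, 45, 30]
Bubble up: swap idx 7(30) with idx 3(4); swap idx 3(30) with idx 1(25)
Result: [49, 30, 48, 25, 21, 19, 45, 4]


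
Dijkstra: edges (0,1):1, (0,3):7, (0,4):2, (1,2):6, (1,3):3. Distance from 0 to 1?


Dijkstra from 0:
Distances: {0: 0, 1: 1, 2: 7, 3: 4, 4: 2}
Shortest distance to 1 = 1, path = [0, 1]


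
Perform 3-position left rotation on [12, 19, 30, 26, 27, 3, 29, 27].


Left rotate by 3: [26, 27, 3, 29, 27, 12, 19, 30]


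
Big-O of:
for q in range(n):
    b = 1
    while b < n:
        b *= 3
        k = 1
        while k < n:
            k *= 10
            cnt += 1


Per nesting level: O(n) * O(log n) * O(log n) = O(n (log n)^2)
Complexity: O(n (log n)^2)


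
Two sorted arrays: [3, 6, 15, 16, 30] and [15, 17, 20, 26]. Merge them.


Compare heads, take smaller each step.
Merged: [3, 6, 15, 15, 16, 17, 20, 26, 30]


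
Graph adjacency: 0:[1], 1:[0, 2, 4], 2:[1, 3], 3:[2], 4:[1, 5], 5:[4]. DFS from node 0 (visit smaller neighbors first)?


DFS stack-based: start with [0]
Visit order: [0, 1, 2, 3, 4, 5]


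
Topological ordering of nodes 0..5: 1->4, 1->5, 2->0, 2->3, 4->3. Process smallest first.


Kahn's algorithm, process smallest node first
Order: [1, 2, 0, 4, 3, 5]


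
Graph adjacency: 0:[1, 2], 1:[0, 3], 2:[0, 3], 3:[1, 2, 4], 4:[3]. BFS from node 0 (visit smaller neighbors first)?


BFS queue: start with [0]
Visit order: [0, 1, 2, 3, 4]


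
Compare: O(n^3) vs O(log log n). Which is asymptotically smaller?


double-logarithmic grows slower than cubic
O(log log n) is asymptotically smaller; O(n^3) grows faster


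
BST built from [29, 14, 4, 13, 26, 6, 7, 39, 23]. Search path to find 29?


BST root = 29
Search for 29: compare at each node
Path: [29]


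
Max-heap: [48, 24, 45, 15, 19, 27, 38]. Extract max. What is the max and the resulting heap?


Max = 48
Replace root with last, heapify down
Resulting heap: [45, 24, 38, 15, 19, 27]


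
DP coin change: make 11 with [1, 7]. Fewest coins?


dp[0]=0; dp[i]=1+min(dp[i-c] for c in coins)
...dp[6]=6, dp[7]=1, dp[8]=2, dp[9]=3, dp[10]=4, dp[11]=5
Minimum coins for 11 = 5


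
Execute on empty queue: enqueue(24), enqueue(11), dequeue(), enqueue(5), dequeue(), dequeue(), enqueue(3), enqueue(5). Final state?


enqueue(24) -> [24]
enqueue(11) -> [24, 11]
dequeue() returns 24 -> [11]
enqueue(5) -> [11, 5]
dequeue() returns 11 -> [5]
dequeue() returns 5 -> []
enqueue(3) -> [3]
enqueue(5) -> [3, 5]
Final queue (front to back): [3, 5]


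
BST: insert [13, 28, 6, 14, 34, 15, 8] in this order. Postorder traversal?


Root = 13; build tree by BST insertion.
Postorder traversal: [8, 6, 15, 14, 34, 28, 13]


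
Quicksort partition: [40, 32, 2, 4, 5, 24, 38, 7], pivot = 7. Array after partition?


Elements <= 7 go left of pivot.
Result: [2, 4, 5, 7, 40, 24, 38, 32], pivot at index 3


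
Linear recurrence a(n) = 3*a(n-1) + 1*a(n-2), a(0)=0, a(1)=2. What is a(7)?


Build bottom-up:
...a(5)=218, a(6)=720, a(7)=3*720+1*218=2378


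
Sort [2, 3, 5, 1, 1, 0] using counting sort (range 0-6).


Count array: [1, 2, 1, 1, 0, 1, 0]
Reconstruct: [0, 1, 1, 2, 3, 5]


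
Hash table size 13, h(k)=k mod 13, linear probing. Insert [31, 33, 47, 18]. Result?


Insertions: 31->slot 5; 33->slot 7; 47->slot 8; 18->slot 6
Table: [None, None, None, None, None, 31, 18, 33, 47, None, None, None, None]


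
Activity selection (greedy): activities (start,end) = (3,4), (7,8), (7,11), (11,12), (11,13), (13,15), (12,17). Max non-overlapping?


Greedy: pick earliest-ending, then skip overlaps.
Selected (4 activities): [(3, 4), (7, 8), (11, 12), (13, 15)]


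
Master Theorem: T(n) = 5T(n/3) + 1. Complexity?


a=5, b=3, c=0. log_3(5)=1.465 > c=0. Case 1: O(n^log_b(a)) = O(n^1.465)
Complexity: O(n^1.465)


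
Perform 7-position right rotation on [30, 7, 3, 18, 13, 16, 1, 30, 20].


Right rotate by 7: [3, 18, 13, 16, 1, 30, 20, 30, 7]


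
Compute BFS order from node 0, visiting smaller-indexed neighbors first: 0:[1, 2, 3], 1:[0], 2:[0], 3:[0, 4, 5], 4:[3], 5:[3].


BFS queue: start with [0]
Visit order: [0, 1, 2, 3, 4, 5]


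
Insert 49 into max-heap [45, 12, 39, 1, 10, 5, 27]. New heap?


Append 49: [45, 12, 39, 1, 10, 5, 27, 49]
Bubble up: swap idx 7(49) with idx 3(1); swap idx 3(49) with idx 1(12); swap idx 1(49) with idx 0(45)
Result: [49, 45, 39, 12, 10, 5, 27, 1]


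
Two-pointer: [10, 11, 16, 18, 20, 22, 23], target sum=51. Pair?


Two pointers: lo=0, hi=6
No pair sums to 51


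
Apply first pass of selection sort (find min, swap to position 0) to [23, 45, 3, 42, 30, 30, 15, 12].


After one pass: [3, 45, 23, 42, 30, 30, 15, 12]


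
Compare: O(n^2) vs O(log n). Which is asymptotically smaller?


logarithmic grows slower than quadratic
O(log n) is asymptotically smaller; O(n^2) grows faster


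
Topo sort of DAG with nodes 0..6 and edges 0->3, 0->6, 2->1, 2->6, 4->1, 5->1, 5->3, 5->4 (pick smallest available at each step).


Kahn's algorithm, process smallest node first
Order: [0, 2, 5, 3, 4, 1, 6]


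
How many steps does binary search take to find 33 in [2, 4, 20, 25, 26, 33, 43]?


Search for 33:
[0,6] mid=3 arr[3]=25
[4,6] mid=5 arr[5]=33
Total: 2 comparisons


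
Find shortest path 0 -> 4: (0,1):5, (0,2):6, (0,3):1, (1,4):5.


Dijkstra from 0:
Distances: {0: 0, 1: 5, 2: 6, 3: 1, 4: 10}
Shortest distance to 4 = 10, path = [0, 1, 4]


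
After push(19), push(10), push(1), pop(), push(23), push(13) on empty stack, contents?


push(19) -> [19]
push(10) -> [19, 10]
push(1) -> [19, 10, 1]
pop() returns 1 -> [19, 10]
push(23) -> [19, 10, 23]
push(13) -> [19, 10, 23, 13]
Final stack (bottom to top): [19, 10, 23, 13]


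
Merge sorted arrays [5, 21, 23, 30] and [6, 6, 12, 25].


Compare heads, take smaller each step.
Merged: [5, 6, 6, 12, 21, 23, 25, 30]


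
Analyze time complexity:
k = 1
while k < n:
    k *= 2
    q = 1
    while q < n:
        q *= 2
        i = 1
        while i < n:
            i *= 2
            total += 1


Per nesting level: O(log n) * O(log n) * O(log n) = O((log n)^3)
Complexity: O((log n)^3)


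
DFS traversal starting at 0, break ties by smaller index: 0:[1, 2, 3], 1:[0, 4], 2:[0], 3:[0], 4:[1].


DFS stack-based: start with [0]
Visit order: [0, 1, 4, 2, 3]


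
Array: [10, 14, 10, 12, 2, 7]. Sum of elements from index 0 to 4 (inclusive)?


Prefix sums: [0, 10, 24, 34, 46, 48, 55]
Sum[0..4] = prefix[5] - prefix[0] = 48 - 0 = 48


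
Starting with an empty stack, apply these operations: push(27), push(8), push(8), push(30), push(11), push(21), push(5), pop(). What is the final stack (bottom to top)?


push(27) -> [27]
push(8) -> [27, 8]
push(8) -> [27, 8, 8]
push(30) -> [27, 8, 8, 30]
push(11) -> [27, 8, 8, 30, 11]
push(21) -> [27, 8, 8, 30, 11, 21]
push(5) -> [27, 8, 8, 30, 11, 21, 5]
pop() returns 5 -> [27, 8, 8, 30, 11, 21]
Final stack (bottom to top): [27, 8, 8, 30, 11, 21]


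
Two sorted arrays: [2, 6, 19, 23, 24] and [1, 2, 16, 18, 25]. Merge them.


Compare heads, take smaller each step.
Merged: [1, 2, 2, 6, 16, 18, 19, 23, 24, 25]


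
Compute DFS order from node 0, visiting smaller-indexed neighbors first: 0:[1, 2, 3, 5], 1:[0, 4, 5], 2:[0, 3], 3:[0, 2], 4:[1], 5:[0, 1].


DFS stack-based: start with [0]
Visit order: [0, 1, 4, 5, 2, 3]


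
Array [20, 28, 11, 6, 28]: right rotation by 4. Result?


Right rotate by 4: [28, 11, 6, 28, 20]


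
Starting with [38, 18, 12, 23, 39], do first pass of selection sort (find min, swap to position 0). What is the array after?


After one pass: [12, 18, 38, 23, 39]


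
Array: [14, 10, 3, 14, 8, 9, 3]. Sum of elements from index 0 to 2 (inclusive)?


Prefix sums: [0, 14, 24, 27, 41, 49, 58, 61]
Sum[0..2] = prefix[3] - prefix[0] = 27 - 0 = 27


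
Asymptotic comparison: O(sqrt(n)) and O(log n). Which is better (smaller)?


logarithmic grows slower than sublinear
O(log n) is asymptotically smaller; O(sqrt(n)) grows faster


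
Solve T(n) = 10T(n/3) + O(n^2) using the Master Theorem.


a=10, b=3, c=2. log_3(10)=2.096 > c=2. Case 1: O(n^log_b(a)) = O(n^2.096)
Complexity: O(n^2.096)


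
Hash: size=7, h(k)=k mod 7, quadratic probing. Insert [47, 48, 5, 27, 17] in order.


Insertions: 47->slot 5; 48->slot 6; 5->slot 2; 27->slot 0; 17->slot 3
Table: [27, None, 5, 17, None, 47, 48]


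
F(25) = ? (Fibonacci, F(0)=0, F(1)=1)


F(n)=F(n-1)+F(n-2)
...F(23)=28657, F(24)=46368, F(25)=75025


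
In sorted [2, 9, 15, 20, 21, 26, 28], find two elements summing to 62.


Two pointers: lo=0, hi=6
No pair sums to 62


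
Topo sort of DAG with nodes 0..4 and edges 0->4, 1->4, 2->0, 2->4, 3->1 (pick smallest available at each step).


Kahn's algorithm, process smallest node first
Order: [2, 0, 3, 1, 4]


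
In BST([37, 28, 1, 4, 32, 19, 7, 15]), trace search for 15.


BST root = 37
Search for 15: compare at each node
Path: [37, 28, 1, 4, 19, 7, 15]


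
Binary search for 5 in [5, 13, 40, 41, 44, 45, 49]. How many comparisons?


Search for 5:
[0,6] mid=3 arr[3]=41
[0,2] mid=1 arr[1]=13
[0,0] mid=0 arr[0]=5
Total: 3 comparisons


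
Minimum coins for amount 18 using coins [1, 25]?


dp[0]=0; dp[i]=1+min(dp[i-c] for c in coins)
...dp[13]=13, dp[14]=14, dp[15]=15, dp[16]=16, dp[17]=17, dp[18]=18
Minimum coins for 18 = 18


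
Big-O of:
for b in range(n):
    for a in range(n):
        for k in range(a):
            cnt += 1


Per nesting level: O(n) * O(n) * O(n) [triangular over a] = O(n^3)
Complexity: O(n^3)


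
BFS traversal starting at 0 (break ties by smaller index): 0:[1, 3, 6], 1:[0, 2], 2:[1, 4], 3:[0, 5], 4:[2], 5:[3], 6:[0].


BFS queue: start with [0]
Visit order: [0, 1, 3, 6, 2, 5, 4]


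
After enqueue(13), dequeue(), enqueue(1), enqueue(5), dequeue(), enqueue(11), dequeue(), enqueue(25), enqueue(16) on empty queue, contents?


enqueue(13) -> [13]
dequeue() returns 13 -> []
enqueue(1) -> [1]
enqueue(5) -> [1, 5]
dequeue() returns 1 -> [5]
enqueue(11) -> [5, 11]
dequeue() returns 5 -> [11]
enqueue(25) -> [11, 25]
enqueue(16) -> [11, 25, 16]
Final queue (front to back): [11, 25, 16]


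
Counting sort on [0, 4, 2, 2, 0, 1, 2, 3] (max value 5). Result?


Count array: [2, 1, 3, 1, 1, 0]
Reconstruct: [0, 0, 1, 2, 2, 2, 3, 4]


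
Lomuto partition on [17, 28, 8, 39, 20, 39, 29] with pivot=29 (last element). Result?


Elements <= 29 go left of pivot.
Result: [17, 28, 8, 20, 29, 39, 39], pivot at index 4


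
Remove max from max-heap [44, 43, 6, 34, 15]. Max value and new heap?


Max = 44
Replace root with last, heapify down
Resulting heap: [43, 34, 6, 15]


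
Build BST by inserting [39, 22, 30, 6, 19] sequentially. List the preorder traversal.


Root = 39; build tree by BST insertion.
Preorder traversal: [39, 22, 6, 19, 30]


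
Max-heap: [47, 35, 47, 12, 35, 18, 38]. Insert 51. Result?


Append 51: [47, 35, 47, 12, 35, 18, 38, 51]
Bubble up: swap idx 7(51) with idx 3(12); swap idx 3(51) with idx 1(35); swap idx 1(51) with idx 0(47)
Result: [51, 47, 47, 35, 35, 18, 38, 12]


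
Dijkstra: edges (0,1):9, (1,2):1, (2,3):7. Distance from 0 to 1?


Dijkstra from 0:
Distances: {0: 0, 1: 9, 2: 10, 3: 17}
Shortest distance to 1 = 9, path = [0, 1]


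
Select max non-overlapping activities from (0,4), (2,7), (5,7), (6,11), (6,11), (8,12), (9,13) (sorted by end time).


Greedy: pick earliest-ending, then skip overlaps.
Selected (3 activities): [(0, 4), (5, 7), (8, 12)]


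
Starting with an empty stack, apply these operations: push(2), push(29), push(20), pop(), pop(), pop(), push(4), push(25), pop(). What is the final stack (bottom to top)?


push(2) -> [2]
push(29) -> [2, 29]
push(20) -> [2, 29, 20]
pop() returns 20 -> [2, 29]
pop() returns 29 -> [2]
pop() returns 2 -> []
push(4) -> [4]
push(25) -> [4, 25]
pop() returns 25 -> [4]
Final stack (bottom to top): [4]


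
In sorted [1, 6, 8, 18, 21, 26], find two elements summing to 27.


Two pointers: lo=0, hi=5
Found pair: (1, 26) summing to 27


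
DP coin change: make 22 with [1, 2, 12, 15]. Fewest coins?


dp[0]=0; dp[i]=1+min(dp[i-c] for c in coins)
...dp[17]=2, dp[18]=3, dp[19]=3, dp[20]=4, dp[21]=4, dp[22]=5
Minimum coins for 22 = 5


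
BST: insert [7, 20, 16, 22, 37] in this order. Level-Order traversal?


Root = 7; build tree by BST insertion.
Level-Order traversal: [7, 20, 16, 22, 37]


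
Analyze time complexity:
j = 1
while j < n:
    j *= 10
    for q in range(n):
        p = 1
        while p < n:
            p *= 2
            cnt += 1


Per nesting level: O(log n) * O(n) * O(log n) = O(n (log n)^2)
Complexity: O(n (log n)^2)


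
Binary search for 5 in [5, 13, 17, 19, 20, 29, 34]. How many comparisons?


Search for 5:
[0,6] mid=3 arr[3]=19
[0,2] mid=1 arr[1]=13
[0,0] mid=0 arr[0]=5
Total: 3 comparisons


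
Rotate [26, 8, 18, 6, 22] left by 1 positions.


Left rotate by 1: [8, 18, 6, 22, 26]


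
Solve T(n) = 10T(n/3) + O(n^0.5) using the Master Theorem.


a=10, b=3, c=0.5. log_3(10)=2.096 > c=0.5. Case 1: O(n^log_b(a)) = O(n^2.096)
Complexity: O(n^2.096)


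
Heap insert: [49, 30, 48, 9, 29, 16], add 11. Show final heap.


Append 11: [49, 30, 48, 9, 29, 16, 11]
Bubble up: no swaps needed
Result: [49, 30, 48, 9, 29, 16, 11]


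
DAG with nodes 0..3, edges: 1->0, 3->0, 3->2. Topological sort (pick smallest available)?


Kahn's algorithm, process smallest node first
Order: [1, 3, 0, 2]


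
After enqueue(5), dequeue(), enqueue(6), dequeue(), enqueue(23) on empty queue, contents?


enqueue(5) -> [5]
dequeue() returns 5 -> []
enqueue(6) -> [6]
dequeue() returns 6 -> []
enqueue(23) -> [23]
Final queue (front to back): [23]


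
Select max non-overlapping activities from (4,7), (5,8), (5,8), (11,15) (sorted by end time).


Greedy: pick earliest-ending, then skip overlaps.
Selected (2 activities): [(4, 7), (11, 15)]


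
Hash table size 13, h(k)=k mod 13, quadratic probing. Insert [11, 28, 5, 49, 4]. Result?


Insertions: 11->slot 11; 28->slot 2; 5->slot 5; 49->slot 10; 4->slot 4
Table: [None, None, 28, None, 4, 5, None, None, None, None, 49, 11, None]


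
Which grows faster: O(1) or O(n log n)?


constant grows slower than linearithmic
O(1) is asymptotically smaller; O(n log n) grows faster


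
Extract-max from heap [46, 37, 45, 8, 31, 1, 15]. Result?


Max = 46
Replace root with last, heapify down
Resulting heap: [45, 37, 15, 8, 31, 1]


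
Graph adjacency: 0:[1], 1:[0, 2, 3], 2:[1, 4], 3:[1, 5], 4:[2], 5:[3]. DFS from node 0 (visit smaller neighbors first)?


DFS stack-based: start with [0]
Visit order: [0, 1, 2, 4, 3, 5]


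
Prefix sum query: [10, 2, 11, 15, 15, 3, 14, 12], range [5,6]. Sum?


Prefix sums: [0, 10, 12, 23, 38, 53, 56, 70, 82]
Sum[5..6] = prefix[7] - prefix[5] = 70 - 53 = 17


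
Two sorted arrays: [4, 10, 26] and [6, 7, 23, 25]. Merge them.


Compare heads, take smaller each step.
Merged: [4, 6, 7, 10, 23, 25, 26]


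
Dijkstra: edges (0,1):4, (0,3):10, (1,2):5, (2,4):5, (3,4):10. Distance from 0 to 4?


Dijkstra from 0:
Distances: {0: 0, 1: 4, 2: 9, 3: 10, 4: 14}
Shortest distance to 4 = 14, path = [0, 1, 2, 4]


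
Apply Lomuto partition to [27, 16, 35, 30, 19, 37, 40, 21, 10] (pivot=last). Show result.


Elements <= 10 go left of pivot.
Result: [10, 16, 35, 30, 19, 37, 40, 21, 27], pivot at index 0


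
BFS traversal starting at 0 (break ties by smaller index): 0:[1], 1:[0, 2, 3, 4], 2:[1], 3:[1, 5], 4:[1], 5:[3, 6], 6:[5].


BFS queue: start with [0]
Visit order: [0, 1, 2, 3, 4, 5, 6]


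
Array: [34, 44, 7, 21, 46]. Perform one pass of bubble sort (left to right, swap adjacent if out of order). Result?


After one pass: [34, 7, 21, 44, 46]


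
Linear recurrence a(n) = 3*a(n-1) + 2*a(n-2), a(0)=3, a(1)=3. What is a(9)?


Build bottom-up:
...a(7)=8259, a(8)=29415, a(9)=3*29415+2*8259=104763


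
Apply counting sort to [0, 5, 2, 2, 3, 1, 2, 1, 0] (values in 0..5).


Count array: [2, 2, 3, 1, 0, 1]
Reconstruct: [0, 0, 1, 1, 2, 2, 2, 3, 5]


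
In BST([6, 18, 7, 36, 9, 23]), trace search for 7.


BST root = 6
Search for 7: compare at each node
Path: [6, 18, 7]


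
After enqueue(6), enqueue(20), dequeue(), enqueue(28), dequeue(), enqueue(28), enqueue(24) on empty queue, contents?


enqueue(6) -> [6]
enqueue(20) -> [6, 20]
dequeue() returns 6 -> [20]
enqueue(28) -> [20, 28]
dequeue() returns 20 -> [28]
enqueue(28) -> [28, 28]
enqueue(24) -> [28, 28, 24]
Final queue (front to back): [28, 28, 24]


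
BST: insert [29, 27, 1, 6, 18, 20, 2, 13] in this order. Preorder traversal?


Root = 29; build tree by BST insertion.
Preorder traversal: [29, 27, 1, 6, 2, 18, 13, 20]


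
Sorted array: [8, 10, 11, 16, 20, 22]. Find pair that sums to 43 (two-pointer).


Two pointers: lo=0, hi=5
No pair sums to 43


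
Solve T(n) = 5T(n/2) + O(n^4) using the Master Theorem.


a=5, b=2, c=4. log_2(5)=2.322 < c=4. Case 3: O(n^c) = O(n^4)
Complexity: O(n^4)


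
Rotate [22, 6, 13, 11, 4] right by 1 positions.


Right rotate by 1: [4, 22, 6, 13, 11]


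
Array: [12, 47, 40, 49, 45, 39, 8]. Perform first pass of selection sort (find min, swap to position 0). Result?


After one pass: [8, 47, 40, 49, 45, 39, 12]


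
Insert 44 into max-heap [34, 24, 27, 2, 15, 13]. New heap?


Append 44: [34, 24, 27, 2, 15, 13, 44]
Bubble up: swap idx 6(44) with idx 2(27); swap idx 2(44) with idx 0(34)
Result: [44, 24, 34, 2, 15, 13, 27]


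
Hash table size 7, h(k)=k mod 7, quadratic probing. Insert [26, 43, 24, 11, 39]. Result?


Insertions: 26->slot 5; 43->slot 1; 24->slot 3; 11->slot 4; 39->slot 6
Table: [None, 43, None, 24, 11, 26, 39]


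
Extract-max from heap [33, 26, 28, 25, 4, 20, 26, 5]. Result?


Max = 33
Replace root with last, heapify down
Resulting heap: [28, 26, 26, 25, 4, 20, 5]
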